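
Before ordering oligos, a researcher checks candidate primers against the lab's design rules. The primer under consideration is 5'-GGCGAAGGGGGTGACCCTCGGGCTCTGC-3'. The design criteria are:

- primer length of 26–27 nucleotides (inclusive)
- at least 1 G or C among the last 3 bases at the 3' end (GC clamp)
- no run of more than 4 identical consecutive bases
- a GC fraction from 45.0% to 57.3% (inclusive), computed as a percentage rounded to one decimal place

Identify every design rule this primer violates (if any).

Fails: length, homopolymer run, GC content.

Base counts: A=3, T=4, G=13, C=8 (length 28).
length: length 28, outside 26–27 ✗
GC clamp: 3' end TGC has 2 G/C ✓
homopolymer run: longest run = 5, exceeds 4 ✗
GC content: GC 21/28 = 75.0%, outside 45.0–57.3% ✗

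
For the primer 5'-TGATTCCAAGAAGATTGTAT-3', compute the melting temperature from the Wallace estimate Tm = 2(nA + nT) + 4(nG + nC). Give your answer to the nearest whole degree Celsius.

52°C

Base counts: A=7, T=7, G=4, C=2 (length 20).
Tm = 2·(7+7) + 4·(4+2) = 2·14 + 4·6 = 28 + 24 = 52°C.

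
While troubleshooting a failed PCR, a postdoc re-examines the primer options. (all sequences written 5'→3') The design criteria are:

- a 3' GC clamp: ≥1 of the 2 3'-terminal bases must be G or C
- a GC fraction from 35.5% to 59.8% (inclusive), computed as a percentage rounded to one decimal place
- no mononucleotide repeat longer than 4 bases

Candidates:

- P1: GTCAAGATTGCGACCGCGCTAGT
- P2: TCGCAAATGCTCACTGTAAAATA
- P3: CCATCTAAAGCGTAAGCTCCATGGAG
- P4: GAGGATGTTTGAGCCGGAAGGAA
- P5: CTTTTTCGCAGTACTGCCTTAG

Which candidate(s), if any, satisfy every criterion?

P1 (23 nt, A=5 T=5 G=7 C=6): 3' end GT has 1 G/C ✓; GC 13/23 = 56.5% ✓; longest run = 2 ✓ — passes.
P2 (23 nt, A=9 T=6 G=3 C=5): 3' end TA has 0 G/C, need ≥1 ✗; GC 8/23 = 34.8%, outside 35.5–59.8% ✗; longest run = 4 ✓ — fails.
P3 (26 nt, A=8 T=5 G=6 C=7): 3' end AG has 1 G/C ✓; GC 13/26 = 50.0% ✓; longest run = 3 ✓ — passes.
P4 (23 nt, A=7 T=4 G=10 C=2): 3' end AA has 0 G/C, need ≥1 ✗; GC 12/23 = 52.2% ✓; longest run = 3 ✓ — fails.
P5 (22 nt, A=3 T=9 G=4 C=6): 3' end AG has 1 G/C ✓; GC 10/22 = 45.5% ✓; longest run = 5, exceeds 4 ✗ — fails.

P1 and P3.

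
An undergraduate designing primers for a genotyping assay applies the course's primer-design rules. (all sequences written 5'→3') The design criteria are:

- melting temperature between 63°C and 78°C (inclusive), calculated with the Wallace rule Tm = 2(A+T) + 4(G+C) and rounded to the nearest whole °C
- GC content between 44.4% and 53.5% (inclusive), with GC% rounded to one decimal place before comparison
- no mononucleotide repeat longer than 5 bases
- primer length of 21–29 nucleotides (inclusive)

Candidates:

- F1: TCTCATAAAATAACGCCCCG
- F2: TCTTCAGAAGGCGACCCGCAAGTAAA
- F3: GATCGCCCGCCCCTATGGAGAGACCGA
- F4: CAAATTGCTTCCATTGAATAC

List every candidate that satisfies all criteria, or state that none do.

F1 (20 nt, A=7 T=4 G=2 C=7): Tm = 2·11 + 4·9 = 58°C, outside 63–78°C ✗; GC 9/20 = 45.0% ✓; longest run = 4 ✓; length 20, outside 21–29 ✗ — fails.
F2 (26 nt, A=9 T=4 G=6 C=7): Tm = 2·13 + 4·13 = 78°C ✓; GC 13/26 = 50.0% ✓; longest run = 3 ✓; length 26 ✓ — passes.
F3 (27 nt, A=6 T=3 G=8 C=10): Tm = 2·9 + 4·18 = 90°C, outside 63–78°C ✗; GC 18/27 = 66.7%, outside 44.4–53.5% ✗; longest run = 4 ✓; length 27 ✓ — fails.
F4 (21 nt, A=7 T=7 G=2 C=5): Tm = 2·14 + 4·7 = 56°C, outside 63–78°C ✗; GC 7/21 = 33.3%, outside 44.4–53.5% ✗; longest run = 3 ✓; length 21 ✓ — fails.

F2 only.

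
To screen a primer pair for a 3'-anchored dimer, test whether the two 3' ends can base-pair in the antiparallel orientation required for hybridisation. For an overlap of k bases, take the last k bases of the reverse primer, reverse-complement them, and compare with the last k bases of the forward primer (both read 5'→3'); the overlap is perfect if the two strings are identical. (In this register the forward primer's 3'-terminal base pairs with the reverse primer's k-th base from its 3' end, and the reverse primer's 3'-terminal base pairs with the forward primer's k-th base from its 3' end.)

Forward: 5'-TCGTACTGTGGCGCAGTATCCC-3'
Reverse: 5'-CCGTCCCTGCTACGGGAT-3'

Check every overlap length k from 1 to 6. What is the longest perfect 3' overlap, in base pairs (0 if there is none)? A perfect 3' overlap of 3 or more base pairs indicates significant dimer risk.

Last 6 bases (5'→3') — forward …TATCCC, reverse …CGGGAT.
Reverse complement of the reverse primer's last 6 bases: ATCCCG; its first k bases are the reverse complement of the reverse primer's last k bases, so a perfect k-base overlap needs the forward primer's last k bases to equal them.
Comparing (forward last k vs required): k=1: C vs A ✗; k=2: CC vs AT ✗; k=3: CCC vs ATC ✗; k=4: TCCC vs ATCC ✗; k=5: ATCCC vs ATCCC ✓; k=6: TATCCC vs ATCCCG ✗.
Only k = 5 is perfect, so the longest perfect 3' overlap is 5.

Longest perfect overlap: 5 complementary base pairs; significant dimer risk (threshold 3).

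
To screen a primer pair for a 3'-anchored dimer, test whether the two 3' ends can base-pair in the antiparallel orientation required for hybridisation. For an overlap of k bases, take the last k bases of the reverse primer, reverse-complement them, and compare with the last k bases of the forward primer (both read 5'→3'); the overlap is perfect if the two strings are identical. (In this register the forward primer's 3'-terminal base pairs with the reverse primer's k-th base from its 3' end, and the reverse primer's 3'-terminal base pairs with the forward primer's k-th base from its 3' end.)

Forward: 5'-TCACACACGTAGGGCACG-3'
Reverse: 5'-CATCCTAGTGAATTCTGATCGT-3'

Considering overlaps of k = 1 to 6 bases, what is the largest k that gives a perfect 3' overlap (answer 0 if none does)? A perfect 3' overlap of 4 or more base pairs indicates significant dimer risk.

Last 6 bases (5'→3') — forward …GGCACG, reverse …GATCGT.
Reverse complement of the reverse primer's last 6 bases: ACGATC; its first k bases are the reverse complement of the reverse primer's last k bases, so a perfect k-base overlap needs the forward primer's last k bases to equal them.
Comparing (forward last k vs required): k=1: G vs A ✗; k=2: CG vs AC ✗; k=3: ACG vs ACG ✓; k=4: CACG vs ACGA ✗; k=5: GCACG vs ACGAT ✗; k=6: GGCACG vs ACGATC ✗.
Only k = 3 is perfect, so the longest perfect 3' overlap is 3.

Longest perfect overlap: 3 complementary base pairs; below the dimer-risk threshold (threshold 4).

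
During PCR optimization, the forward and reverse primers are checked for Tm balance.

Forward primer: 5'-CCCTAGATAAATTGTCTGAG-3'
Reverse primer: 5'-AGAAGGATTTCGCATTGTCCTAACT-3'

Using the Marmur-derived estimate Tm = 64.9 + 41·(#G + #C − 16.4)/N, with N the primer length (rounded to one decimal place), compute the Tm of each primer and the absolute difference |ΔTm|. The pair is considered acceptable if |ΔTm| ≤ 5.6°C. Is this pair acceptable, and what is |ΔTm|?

|ΔTm| = 6.7°C; the pair is not acceptable.

Forward: G+C = 8, N = 20 → Tm = 64.9 + 41·(8 − 16.4)/20 = 47.7°C.
Reverse: G+C = 10, N = 25 → Tm = 64.9 + 41·(10 − 16.4)/25 = 54.4°C.
|ΔTm| = |47.7 − 54.4| = 6.7°C, > 5.6°C.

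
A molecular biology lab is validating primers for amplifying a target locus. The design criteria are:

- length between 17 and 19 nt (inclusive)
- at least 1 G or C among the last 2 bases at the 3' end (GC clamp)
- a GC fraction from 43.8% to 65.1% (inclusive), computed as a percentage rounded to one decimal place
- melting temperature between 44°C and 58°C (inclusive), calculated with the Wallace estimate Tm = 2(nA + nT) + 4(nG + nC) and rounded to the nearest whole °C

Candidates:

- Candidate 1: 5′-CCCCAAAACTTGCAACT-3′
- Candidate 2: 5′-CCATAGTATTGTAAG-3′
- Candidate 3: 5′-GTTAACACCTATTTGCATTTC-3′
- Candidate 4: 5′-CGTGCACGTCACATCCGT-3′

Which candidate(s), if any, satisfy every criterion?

Candidate 1 and Candidate 4.

Candidate 1 (17 nt, A=6 T=3 G=1 C=7): length 17 ✓; 3' end CT has 1 G/C ✓; GC 8/17 = 47.1% ✓; Tm = 2·9 + 4·8 = 50°C ✓ — passes.
Candidate 2 (15 nt, A=5 T=5 G=3 C=2): length 15, outside 17–19 ✗; 3' end AG has 1 G/C ✓; GC 5/15 = 33.3%, outside 43.8–65.1% ✗; Tm = 2·10 + 4·5 = 40°C, outside 44–58°C ✗ — fails.
Candidate 3 (21 nt, A=5 T=9 G=2 C=5): length 21, outside 17–19 ✗; 3' end TC has 1 G/C ✓; GC 7/21 = 33.3%, outside 43.8–65.1% ✗; Tm = 2·14 + 4·7 = 56°C ✓ — fails.
Candidate 4 (18 nt, A=3 T=4 G=4 C=7): length 18 ✓; 3' end GT has 1 G/C ✓; GC 11/18 = 61.1% ✓; Tm = 2·7 + 4·11 = 58°C ✓ — passes.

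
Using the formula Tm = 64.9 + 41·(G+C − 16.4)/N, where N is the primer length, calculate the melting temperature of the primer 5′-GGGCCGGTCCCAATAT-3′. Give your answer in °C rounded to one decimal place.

Base counts: A=3, T=3, G=5, C=5; G+C = 10, N = 16.
Tm = 64.9 + 41·(10 − 16.4)/16 = 64.9 + -262.40/16 = 48.5°C.

48.5°C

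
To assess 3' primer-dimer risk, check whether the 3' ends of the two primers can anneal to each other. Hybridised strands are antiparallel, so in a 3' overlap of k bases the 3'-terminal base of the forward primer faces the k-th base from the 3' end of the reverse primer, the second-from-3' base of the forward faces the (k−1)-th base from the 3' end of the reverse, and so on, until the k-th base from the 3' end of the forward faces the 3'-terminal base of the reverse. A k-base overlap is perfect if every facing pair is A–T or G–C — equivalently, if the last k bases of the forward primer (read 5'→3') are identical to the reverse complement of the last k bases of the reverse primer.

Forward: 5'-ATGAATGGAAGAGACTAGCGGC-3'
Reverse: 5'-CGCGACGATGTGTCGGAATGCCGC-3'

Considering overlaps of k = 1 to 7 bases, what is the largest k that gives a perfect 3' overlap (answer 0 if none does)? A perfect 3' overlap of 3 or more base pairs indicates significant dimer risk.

Longest perfect overlap: 5 complementary base pairs; significant dimer risk (threshold 3).

Last 7 bases (5'→3') — forward …TAGCGGC, reverse …ATGCCGC.
Reverse complement of the reverse primer's last 7 bases: GCGGCAT; its first k bases are the reverse complement of the reverse primer's last k bases, so a perfect k-base overlap needs the forward primer's last k bases to equal them.
Comparing (forward last k vs required): k=1: C vs G ✗; k=2: GC vs GC ✓; k=3: GGC vs GCG ✗; k=4: CGGC vs GCGG ✗; k=5: GCGGC vs GCGGC ✓; k=6: AGCGGC vs GCGGCA ✗; k=7: TAGCGGC vs GCGGCAT ✗.
Perfect overlaps at k = 2, 5; the largest is 5.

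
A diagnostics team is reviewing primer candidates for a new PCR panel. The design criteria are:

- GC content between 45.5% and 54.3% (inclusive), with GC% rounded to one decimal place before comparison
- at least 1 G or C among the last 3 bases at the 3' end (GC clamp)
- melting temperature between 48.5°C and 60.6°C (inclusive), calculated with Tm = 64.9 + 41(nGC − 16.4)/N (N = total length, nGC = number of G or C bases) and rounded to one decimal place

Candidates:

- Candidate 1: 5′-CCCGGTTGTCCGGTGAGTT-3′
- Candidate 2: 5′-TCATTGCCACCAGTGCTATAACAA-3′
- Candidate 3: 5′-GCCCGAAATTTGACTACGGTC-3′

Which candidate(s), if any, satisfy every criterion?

Candidate 3 only.

Candidate 1 (19 nt, A=1 T=6 G=7 C=5): GC 12/19 = 63.2%, outside 45.5–54.3% ✗; 3' end GTT has 1 G/C ✓; Tm = 64.9 + 41·(12 − 16.4)/19 = 55.4°C ✓ — fails.
Candidate 2 (24 nt, A=8 T=6 G=3 C=7): GC 10/24 = 41.7%, outside 45.5–54.3% ✗; 3' end CAA has 1 G/C ✓; Tm = 64.9 + 41·(10 − 16.4)/24 = 54.0°C ✓ — fails.
Candidate 3 (21 nt, A=5 T=5 G=5 C=6): GC 11/21 = 52.4% ✓; 3' end GTC has 2 G/C ✓; Tm = 64.9 + 41·(11 − 16.4)/21 = 54.4°C ✓ — passes.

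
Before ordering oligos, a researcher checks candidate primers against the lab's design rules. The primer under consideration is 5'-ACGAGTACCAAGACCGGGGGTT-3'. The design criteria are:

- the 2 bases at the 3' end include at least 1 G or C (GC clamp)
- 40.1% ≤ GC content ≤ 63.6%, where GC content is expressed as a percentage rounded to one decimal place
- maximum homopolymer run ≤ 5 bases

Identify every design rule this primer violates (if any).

Fails: GC clamp.

Base counts: A=6, T=3, G=8, C=5 (length 22).
GC clamp: 3' end TT has 0 G/C, need ≥1 ✗
GC content: GC 13/22 = 59.1% ✓
homopolymer run: longest run = 5 ✓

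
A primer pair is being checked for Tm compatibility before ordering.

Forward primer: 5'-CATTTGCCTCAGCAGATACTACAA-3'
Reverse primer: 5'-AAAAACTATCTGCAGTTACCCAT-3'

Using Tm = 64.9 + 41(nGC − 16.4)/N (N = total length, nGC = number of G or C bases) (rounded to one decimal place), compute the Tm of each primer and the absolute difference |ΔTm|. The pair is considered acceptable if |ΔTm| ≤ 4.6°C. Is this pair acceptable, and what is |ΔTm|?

|ΔTm| = 4.1°C; the pair is acceptable.

Forward: G+C = 10, N = 24 → Tm = 64.9 + 41·(10 − 16.4)/24 = 54.0°C.
Reverse: G+C = 8, N = 23 → Tm = 64.9 + 41·(8 − 16.4)/23 = 49.9°C.
|ΔTm| = |54.0 − 49.9| = 4.1°C, ≤ 4.6°C.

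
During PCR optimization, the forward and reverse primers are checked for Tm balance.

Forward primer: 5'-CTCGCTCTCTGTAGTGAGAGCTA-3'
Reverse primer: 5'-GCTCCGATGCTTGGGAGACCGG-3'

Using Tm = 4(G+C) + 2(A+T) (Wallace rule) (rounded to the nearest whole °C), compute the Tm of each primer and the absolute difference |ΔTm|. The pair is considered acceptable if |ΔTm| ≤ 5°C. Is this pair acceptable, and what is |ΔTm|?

Forward: A=4 T=7 G=6 C=6 → Tm = 2·11 + 4·12 = 70°C.
Reverse: A=3 T=4 G=9 C=6 → Tm = 2·7 + 4·15 = 74°C.
|ΔTm| = |70 − 74| = 4°C, ≤ 5°C.

|ΔTm| = 4°C; the pair is acceptable.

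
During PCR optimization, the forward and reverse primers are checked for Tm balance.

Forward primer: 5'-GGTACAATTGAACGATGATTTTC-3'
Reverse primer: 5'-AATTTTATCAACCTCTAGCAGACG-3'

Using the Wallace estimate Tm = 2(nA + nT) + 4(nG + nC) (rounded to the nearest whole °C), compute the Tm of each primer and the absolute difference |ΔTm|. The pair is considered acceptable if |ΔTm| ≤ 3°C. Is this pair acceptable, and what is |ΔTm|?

|ΔTm| = 4°C; the pair is not acceptable.

Forward: A=7 T=8 G=5 C=3 → Tm = 2·15 + 4·8 = 62°C.
Reverse: A=8 T=7 G=3 C=6 → Tm = 2·15 + 4·9 = 66°C.
|ΔTm| = |62 − 66| = 4°C, > 3°C.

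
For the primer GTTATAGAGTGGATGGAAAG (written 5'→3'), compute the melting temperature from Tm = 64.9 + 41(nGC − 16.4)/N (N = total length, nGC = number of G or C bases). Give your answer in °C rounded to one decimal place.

47.7°C

Base counts: A=7, T=5, G=8, C=0; G+C = 8, N = 20.
Tm = 64.9 + 41·(8 − 16.4)/20 = 64.9 + -344.40/20 = 47.7°C.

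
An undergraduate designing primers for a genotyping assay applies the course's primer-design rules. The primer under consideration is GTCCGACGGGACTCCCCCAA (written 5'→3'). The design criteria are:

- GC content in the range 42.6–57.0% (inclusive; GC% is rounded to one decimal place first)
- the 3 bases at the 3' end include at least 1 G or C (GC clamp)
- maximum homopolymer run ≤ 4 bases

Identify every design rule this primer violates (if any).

Fails: GC content, homopolymer run.

Base counts: A=4, T=2, G=5, C=9 (length 20).
GC content: GC 14/20 = 70.0%, outside 42.6–57.0% ✗
GC clamp: 3' end CAA has 1 G/C ✓
homopolymer run: longest run = 5, exceeds 4 ✗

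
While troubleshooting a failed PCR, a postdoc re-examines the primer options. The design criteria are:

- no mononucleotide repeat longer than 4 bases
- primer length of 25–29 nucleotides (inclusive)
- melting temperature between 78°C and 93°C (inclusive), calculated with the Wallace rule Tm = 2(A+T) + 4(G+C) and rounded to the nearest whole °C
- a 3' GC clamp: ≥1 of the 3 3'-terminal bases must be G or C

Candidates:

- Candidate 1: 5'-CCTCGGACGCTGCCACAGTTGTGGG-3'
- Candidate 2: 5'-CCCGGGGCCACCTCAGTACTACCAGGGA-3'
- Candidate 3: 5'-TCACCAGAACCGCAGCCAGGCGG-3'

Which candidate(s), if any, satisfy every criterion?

Candidate 1 (25 nt, A=3 T=5 G=9 C=8): longest run = 3 ✓; length 25 ✓; Tm = 2·8 + 4·17 = 84°C ✓; 3' end GGG has 3 G/C ✓ — passes.
Candidate 2 (28 nt, A=6 T=3 G=8 C=11): longest run = 4 ✓; length 28 ✓; Tm = 2·9 + 4·19 = 94°C, outside 78–93°C ✗; 3' end GGA has 2 G/C ✓ — fails.
Candidate 3 (23 nt, A=6 T=1 G=7 C=9): longest run = 2 ✓; length 23, outside 25–29 ✗; Tm = 2·7 + 4·16 = 78°C ✓; 3' end CGG has 3 G/C ✓ — fails.

Candidate 1 only.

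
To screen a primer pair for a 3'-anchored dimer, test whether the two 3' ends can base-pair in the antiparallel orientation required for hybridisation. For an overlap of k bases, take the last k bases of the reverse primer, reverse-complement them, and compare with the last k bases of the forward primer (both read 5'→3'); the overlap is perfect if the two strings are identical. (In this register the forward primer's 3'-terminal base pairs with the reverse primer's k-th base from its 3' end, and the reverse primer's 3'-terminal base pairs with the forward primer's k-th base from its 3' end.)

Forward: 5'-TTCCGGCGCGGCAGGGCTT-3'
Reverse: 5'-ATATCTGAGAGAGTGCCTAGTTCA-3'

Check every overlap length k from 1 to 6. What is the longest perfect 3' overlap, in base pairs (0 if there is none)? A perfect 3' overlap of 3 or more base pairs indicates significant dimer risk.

Longest perfect overlap: 1 complementary base pair; below the dimer-risk threshold (threshold 3).

Last 6 bases (5'→3') — forward …GGGCTT, reverse …AGTTCA.
Reverse complement of the reverse primer's last 6 bases: TGAACT; its first k bases are the reverse complement of the reverse primer's last k bases, so a perfect k-base overlap needs the forward primer's last k bases to equal them.
Comparing (forward last k vs required): k=1: T vs T ✓; k=2: TT vs TG ✗; k=3: CTT vs TGA ✗; k=4: GCTT vs TGAA ✗; k=5: GGCTT vs TGAAC ✗; k=6: GGGCTT vs TGAACT ✗.
Only k = 1 is perfect, so the longest perfect 3' overlap is 1.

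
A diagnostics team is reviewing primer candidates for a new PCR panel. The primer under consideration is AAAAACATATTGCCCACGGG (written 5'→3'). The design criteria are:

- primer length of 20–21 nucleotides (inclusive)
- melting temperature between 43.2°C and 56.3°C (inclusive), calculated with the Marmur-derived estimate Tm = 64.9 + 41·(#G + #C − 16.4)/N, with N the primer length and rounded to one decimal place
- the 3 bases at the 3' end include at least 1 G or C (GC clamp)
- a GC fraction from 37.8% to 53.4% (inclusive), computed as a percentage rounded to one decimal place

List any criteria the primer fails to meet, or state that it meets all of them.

Meets all criteria.

Base counts: A=8, T=3, G=4, C=5 (length 20).
length: length 20 ✓
Tm: Tm = 64.9 + 41·(9 − 16.4)/20 = 49.7°C ✓
GC clamp: 3' end GGG has 3 G/C ✓
GC content: GC 9/20 = 45.0% ✓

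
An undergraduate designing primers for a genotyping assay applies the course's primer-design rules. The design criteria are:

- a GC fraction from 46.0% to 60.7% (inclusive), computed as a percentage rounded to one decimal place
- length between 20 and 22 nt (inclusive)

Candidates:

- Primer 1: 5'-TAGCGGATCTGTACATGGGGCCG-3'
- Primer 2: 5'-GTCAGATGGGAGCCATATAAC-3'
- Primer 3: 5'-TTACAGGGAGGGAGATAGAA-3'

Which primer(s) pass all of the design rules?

Primer 1 (23 nt, A=4 T=5 G=9 C=5): GC 14/23 = 60.9%, outside 46.0–60.7% ✗; length 23, outside 20–22 ✗ — fails.
Primer 2 (21 nt, A=7 T=4 G=6 C=4): GC 10/21 = 47.6% ✓; length 21 ✓ — passes.
Primer 3 (20 nt, A=8 T=3 G=8 C=1): GC 9/20 = 45.0%, outside 46.0–60.7% ✗; length 20 ✓ — fails.

Primer 2 only.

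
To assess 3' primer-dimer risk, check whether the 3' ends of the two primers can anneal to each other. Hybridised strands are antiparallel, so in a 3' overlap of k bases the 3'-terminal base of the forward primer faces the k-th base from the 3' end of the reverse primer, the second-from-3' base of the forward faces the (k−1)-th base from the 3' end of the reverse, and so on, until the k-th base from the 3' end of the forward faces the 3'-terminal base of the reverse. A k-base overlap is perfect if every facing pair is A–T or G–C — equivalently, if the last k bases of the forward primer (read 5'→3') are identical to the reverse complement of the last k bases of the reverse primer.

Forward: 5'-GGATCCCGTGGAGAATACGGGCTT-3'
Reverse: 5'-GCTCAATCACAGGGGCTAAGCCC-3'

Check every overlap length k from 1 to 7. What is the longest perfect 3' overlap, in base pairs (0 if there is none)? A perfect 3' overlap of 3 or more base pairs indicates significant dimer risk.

Last 7 bases (5'→3') — forward …CGGGCTT, reverse …TAAGCCC.
Reverse complement of the reverse primer's last 7 bases: GGGCTTA; its first k bases are the reverse complement of the reverse primer's last k bases, so a perfect k-base overlap needs the forward primer's last k bases to equal them.
Comparing (forward last k vs required): k=1: T vs G ✗; k=2: TT vs GG ✗; k=3: CTT vs GGG ✗; k=4: GCTT vs GGGC ✗; k=5: GGCTT vs GGGCT ✗; k=6: GGGCTT vs GGGCTT ✓; k=7: CGGGCTT vs GGGCTTA ✗.
Only k = 6 is perfect, so the longest perfect 3' overlap is 6.

Longest perfect overlap: 6 complementary base pairs; significant dimer risk (threshold 3).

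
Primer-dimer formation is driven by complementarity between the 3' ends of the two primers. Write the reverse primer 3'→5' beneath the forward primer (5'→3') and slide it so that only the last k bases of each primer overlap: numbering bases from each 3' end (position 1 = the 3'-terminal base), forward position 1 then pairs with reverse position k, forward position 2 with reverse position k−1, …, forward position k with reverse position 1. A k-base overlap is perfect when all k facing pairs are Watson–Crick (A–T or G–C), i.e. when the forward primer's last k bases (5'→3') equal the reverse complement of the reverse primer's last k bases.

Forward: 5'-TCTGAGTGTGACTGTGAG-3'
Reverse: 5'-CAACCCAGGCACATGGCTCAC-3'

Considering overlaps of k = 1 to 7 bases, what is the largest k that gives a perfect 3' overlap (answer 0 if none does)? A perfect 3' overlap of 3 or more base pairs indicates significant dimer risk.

Longest perfect overlap: 5 complementary base pairs; significant dimer risk (threshold 3).

Last 7 bases (5'→3') — forward …CTGTGAG, reverse …GGCTCAC.
Reverse complement of the reverse primer's last 7 bases: GTGAGCC; its first k bases are the reverse complement of the reverse primer's last k bases, so a perfect k-base overlap needs the forward primer's last k bases to equal them.
Comparing (forward last k vs required): k=1: G vs G ✓; k=2: AG vs GT ✗; k=3: GAG vs GTG ✗; k=4: TGAG vs GTGA ✗; k=5: GTGAG vs GTGAG ✓; k=6: TGTGAG vs GTGAGC ✗; k=7: CTGTGAG vs GTGAGCC ✗.
Perfect overlaps at k = 1, 5; the largest is 5.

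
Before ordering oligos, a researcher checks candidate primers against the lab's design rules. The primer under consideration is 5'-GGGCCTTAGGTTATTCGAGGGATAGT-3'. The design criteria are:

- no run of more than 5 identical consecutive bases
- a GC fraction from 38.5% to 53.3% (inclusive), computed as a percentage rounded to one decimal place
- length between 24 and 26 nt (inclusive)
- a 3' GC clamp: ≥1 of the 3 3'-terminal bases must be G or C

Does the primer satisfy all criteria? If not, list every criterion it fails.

Base counts: A=5, T=8, G=10, C=3 (length 26).
homopolymer run: longest run = 3 ✓
GC content: GC 13/26 = 50.0% ✓
length: length 26 ✓
GC clamp: 3' end AGT has 1 G/C ✓

Meets all criteria.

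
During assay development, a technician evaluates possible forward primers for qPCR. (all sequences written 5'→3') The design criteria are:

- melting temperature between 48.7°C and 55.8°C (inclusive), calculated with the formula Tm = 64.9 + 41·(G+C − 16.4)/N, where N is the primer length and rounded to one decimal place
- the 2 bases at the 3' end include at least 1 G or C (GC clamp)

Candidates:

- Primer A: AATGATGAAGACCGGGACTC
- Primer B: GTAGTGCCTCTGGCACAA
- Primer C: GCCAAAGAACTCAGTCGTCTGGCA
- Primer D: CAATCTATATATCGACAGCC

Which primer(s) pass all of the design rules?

Primer A only.

Primer A (20 nt, A=7 T=3 G=6 C=4): Tm = 64.9 + 41·(10 − 16.4)/20 = 51.8°C ✓; 3' end TC has 1 G/C ✓ — passes.
Primer B (18 nt, A=4 T=4 G=5 C=5): Tm = 64.9 + 41·(10 − 16.4)/18 = 50.3°C ✓; 3' end AA has 0 G/C, need ≥1 ✗ — fails.
Primer C (24 nt, A=7 T=4 G=6 C=7): Tm = 64.9 + 41·(13 − 16.4)/24 = 59.1°C, outside 48.7–55.8°C ✗; 3' end CA has 1 G/C ✓ — fails.
Primer D (20 nt, A=7 T=5 G=2 C=6): Tm = 64.9 + 41·(8 − 16.4)/20 = 47.7°C, outside 48.7–55.8°C ✗; 3' end CC has 2 G/C ✓ — fails.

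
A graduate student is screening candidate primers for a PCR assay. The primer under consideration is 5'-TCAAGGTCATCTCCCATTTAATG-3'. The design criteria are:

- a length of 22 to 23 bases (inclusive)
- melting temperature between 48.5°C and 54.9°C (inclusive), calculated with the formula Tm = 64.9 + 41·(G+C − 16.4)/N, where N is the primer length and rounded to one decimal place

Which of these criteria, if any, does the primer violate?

Base counts: A=6, T=8, G=3, C=6 (length 23).
length: length 23 ✓
Tm: Tm = 64.9 + 41·(9 − 16.4)/23 = 51.7°C ✓

Meets all criteria.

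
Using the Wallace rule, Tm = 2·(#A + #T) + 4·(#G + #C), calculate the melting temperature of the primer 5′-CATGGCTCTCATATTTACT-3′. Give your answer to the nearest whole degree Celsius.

52°C

Base counts: A=4, T=8, G=2, C=5 (length 19).
Tm = 2·(4+8) + 4·(2+5) = 2·12 + 4·7 = 24 + 28 = 52°C.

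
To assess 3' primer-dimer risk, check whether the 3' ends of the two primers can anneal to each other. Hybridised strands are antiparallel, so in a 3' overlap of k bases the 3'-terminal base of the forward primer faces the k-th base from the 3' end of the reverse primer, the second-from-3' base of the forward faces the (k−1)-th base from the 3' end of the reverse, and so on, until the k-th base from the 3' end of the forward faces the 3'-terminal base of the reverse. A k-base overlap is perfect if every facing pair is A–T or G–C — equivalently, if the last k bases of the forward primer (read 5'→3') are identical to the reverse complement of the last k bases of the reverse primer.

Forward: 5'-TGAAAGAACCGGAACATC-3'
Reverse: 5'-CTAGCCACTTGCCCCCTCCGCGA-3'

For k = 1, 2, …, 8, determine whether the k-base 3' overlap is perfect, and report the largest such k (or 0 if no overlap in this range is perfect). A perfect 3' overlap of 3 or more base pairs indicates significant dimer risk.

Last 8 bases (5'→3') — forward …GGAACATC, reverse …CTCCGCGA.
Reverse complement of the reverse primer's last 8 bases: TCGCGGAG; its first k bases are the reverse complement of the reverse primer's last k bases, so a perfect k-base overlap needs the forward primer's last k bases to equal them.
Comparing (forward last k vs required): k=1: C vs T ✗; k=2: TC vs TC ✓; k=3: ATC vs TCG ✗; k=4: CATC vs TCGC ✗; k=5: ACATC vs TCGCG ✗; k=6: AACATC vs TCGCGG ✗; k=7: GAACATC vs TCGCGGA ✗; k=8: GGAACATC vs TCGCGGAG ✗.
Only k = 2 is perfect, so the longest perfect 3' overlap is 2.

Longest perfect overlap: 2 complementary base pairs; below the dimer-risk threshold (threshold 3).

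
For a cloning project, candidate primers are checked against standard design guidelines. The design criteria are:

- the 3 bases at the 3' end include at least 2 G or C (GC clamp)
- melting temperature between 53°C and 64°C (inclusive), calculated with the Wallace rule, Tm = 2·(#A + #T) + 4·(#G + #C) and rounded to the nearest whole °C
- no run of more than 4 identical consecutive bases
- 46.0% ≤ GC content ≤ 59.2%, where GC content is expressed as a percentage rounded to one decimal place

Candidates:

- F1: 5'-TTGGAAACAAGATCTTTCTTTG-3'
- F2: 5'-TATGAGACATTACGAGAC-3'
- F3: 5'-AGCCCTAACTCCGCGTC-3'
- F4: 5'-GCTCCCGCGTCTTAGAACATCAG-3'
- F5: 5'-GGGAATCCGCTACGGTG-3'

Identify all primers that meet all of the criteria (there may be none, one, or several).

None of the candidates satisfy all criteria.

F1 (22 nt, A=6 T=9 G=4 C=3): 3' end TTG has 1 G/C, need ≥2 ✗; Tm = 2·15 + 4·7 = 58°C ✓; longest run = 3 ✓; GC 7/22 = 31.8%, outside 46.0–59.2% ✗ — fails.
F2 (18 nt, A=7 T=4 G=4 C=3): 3' end GAC has 2 G/C ✓; Tm = 2·11 + 4·7 = 50°C, outside 53–64°C ✗; longest run = 2 ✓; GC 7/18 = 38.9%, outside 46.0–59.2% ✗ — fails.
F3 (17 nt, A=3 T=3 G=3 C=8): 3' end GTC has 2 G/C ✓; Tm = 2·6 + 4·11 = 56°C ✓; longest run = 3 ✓; GC 11/17 = 64.7%, outside 46.0–59.2% ✗ — fails.
F4 (23 nt, A=5 T=5 G=5 C=8): 3' end CAG has 2 G/C ✓; Tm = 2·10 + 4·13 = 72°C, outside 53–64°C ✗; longest run = 3 ✓; GC 13/23 = 56.5% ✓ — fails.
F5 (17 nt, A=3 T=3 G=7 C=4): 3' end GTG has 2 G/C ✓; Tm = 2·6 + 4·11 = 56°C ✓; longest run = 3 ✓; GC 11/17 = 64.7%, outside 46.0–59.2% ✗ — fails.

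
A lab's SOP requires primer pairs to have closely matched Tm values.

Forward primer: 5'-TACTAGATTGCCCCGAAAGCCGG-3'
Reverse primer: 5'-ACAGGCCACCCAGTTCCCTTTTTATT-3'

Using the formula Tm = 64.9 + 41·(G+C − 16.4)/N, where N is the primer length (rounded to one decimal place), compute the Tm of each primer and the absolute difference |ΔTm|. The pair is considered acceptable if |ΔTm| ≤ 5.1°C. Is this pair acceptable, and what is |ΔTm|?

|ΔTm| = 0.8°C; the pair is acceptable.

Forward: G+C = 13, N = 23 → Tm = 64.9 + 41·(13 − 16.4)/23 = 58.8°C.
Reverse: G+C = 12, N = 26 → Tm = 64.9 + 41·(12 − 16.4)/26 = 58.0°C.
|ΔTm| = |58.8 − 58.0| = 0.8°C, ≤ 5.1°C.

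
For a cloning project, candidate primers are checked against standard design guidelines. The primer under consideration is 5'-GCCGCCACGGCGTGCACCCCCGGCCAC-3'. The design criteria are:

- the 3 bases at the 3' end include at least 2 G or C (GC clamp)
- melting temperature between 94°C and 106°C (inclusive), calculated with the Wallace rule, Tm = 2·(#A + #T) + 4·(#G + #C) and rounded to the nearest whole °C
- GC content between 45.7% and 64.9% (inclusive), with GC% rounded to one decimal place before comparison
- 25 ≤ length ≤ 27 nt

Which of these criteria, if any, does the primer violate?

Fails: GC content.

Base counts: A=3, T=1, G=8, C=15 (length 27).
GC clamp: 3' end CAC has 2 G/C ✓
Tm: Tm = 2·4 + 4·23 = 100°C ✓
GC content: GC 23/27 = 85.2%, outside 45.7–64.9% ✗
length: length 27 ✓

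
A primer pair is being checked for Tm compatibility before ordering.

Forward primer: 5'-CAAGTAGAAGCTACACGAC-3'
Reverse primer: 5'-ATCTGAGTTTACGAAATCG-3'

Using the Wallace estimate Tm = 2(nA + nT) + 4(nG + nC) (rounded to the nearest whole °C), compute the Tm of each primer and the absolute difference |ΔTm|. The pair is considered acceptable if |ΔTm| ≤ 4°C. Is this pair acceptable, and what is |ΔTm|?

Forward: A=8 T=2 G=4 C=5 → Tm = 2·10 + 4·9 = 56°C.
Reverse: A=6 T=6 G=4 C=3 → Tm = 2·12 + 4·7 = 52°C.
|ΔTm| = |56 − 52| = 4°C, ≤ 4°C.

|ΔTm| = 4°C; the pair is acceptable.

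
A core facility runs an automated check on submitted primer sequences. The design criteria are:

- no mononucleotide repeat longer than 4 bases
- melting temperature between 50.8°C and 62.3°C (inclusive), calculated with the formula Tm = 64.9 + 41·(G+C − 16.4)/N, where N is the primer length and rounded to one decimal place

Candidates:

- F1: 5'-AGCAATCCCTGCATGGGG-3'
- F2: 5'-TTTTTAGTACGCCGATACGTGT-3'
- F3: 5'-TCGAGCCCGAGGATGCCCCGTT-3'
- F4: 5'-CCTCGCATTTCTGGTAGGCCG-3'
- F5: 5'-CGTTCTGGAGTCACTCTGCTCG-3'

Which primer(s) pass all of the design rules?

F1, F3, F4 and F5.

F1 (18 nt, A=4 T=3 G=6 C=5): longest run = 4 ✓; Tm = 64.9 + 41·(11 − 16.4)/18 = 52.6°C ✓ — passes.
F2 (22 nt, A=4 T=9 G=5 C=4): longest run = 5, exceeds 4 ✗; Tm = 64.9 + 41·(9 − 16.4)/22 = 51.1°C ✓ — fails.
F3 (22 nt, A=3 T=4 G=7 C=8): longest run = 4 ✓; Tm = 64.9 + 41·(15 − 16.4)/22 = 62.3°C ✓ — passes.
F4 (21 nt, A=2 T=6 G=6 C=7): longest run = 3 ✓; Tm = 64.9 + 41·(13 − 16.4)/21 = 58.3°C ✓ — passes.
F5 (22 nt, A=2 T=7 G=6 C=7): longest run = 2 ✓; Tm = 64.9 + 41·(13 − 16.4)/22 = 58.6°C ✓ — passes.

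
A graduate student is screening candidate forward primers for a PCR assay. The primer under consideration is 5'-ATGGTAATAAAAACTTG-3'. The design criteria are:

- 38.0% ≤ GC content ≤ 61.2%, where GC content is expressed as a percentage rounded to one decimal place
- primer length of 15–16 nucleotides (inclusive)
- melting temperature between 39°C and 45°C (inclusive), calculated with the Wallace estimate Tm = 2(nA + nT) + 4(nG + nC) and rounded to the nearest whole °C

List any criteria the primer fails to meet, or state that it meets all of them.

Base counts: A=8, T=5, G=3, C=1 (length 17).
GC content: GC 4/17 = 23.5%, outside 38.0–61.2% ✗
length: length 17, outside 15–16 ✗
Tm: Tm = 2·13 + 4·4 = 42°C ✓

Fails: GC content, length.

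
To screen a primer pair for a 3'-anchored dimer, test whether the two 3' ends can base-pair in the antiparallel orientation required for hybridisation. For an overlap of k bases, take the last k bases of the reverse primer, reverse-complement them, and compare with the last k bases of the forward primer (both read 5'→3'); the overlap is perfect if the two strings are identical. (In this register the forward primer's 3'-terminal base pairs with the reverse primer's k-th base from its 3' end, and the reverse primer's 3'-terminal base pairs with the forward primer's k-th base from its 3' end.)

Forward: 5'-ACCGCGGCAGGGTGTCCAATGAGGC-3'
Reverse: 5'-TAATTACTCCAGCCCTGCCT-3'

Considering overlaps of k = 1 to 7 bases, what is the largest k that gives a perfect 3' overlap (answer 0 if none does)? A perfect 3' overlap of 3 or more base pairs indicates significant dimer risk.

Longest perfect overlap: 4 complementary base pairs; significant dimer risk (threshold 3).

Last 7 bases (5'→3') — forward …ATGAGGC, reverse …CCTGCCT.
Reverse complement of the reverse primer's last 7 bases: AGGCAGG; its first k bases are the reverse complement of the reverse primer's last k bases, so a perfect k-base overlap needs the forward primer's last k bases to equal them.
Comparing (forward last k vs required): k=1: C vs A ✗; k=2: GC vs AG ✗; k=3: GGC vs AGG ✗; k=4: AGGC vs AGGC ✓; k=5: GAGGC vs AGGCA ✗; k=6: TGAGGC vs AGGCAG ✗; k=7: ATGAGGC vs AGGCAGG ✗.
Only k = 4 is perfect, so the longest perfect 3' overlap is 4.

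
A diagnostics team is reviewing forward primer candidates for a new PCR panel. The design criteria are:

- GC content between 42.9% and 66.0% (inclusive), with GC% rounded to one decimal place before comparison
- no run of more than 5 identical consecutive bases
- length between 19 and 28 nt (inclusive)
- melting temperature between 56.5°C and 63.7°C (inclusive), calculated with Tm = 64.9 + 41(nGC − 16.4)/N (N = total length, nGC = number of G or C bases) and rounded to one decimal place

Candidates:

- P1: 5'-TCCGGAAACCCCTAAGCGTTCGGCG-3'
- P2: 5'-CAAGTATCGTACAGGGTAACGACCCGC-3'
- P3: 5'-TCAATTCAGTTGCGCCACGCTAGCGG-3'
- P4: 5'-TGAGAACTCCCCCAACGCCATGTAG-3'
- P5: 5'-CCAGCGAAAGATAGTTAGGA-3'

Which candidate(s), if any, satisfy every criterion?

P2, P3 and P4.

P1 (25 nt, A=5 T=4 G=7 C=9): GC 16/25 = 64.0% ✓; longest run = 4 ✓; length 25 ✓; Tm = 64.9 + 41·(16 − 16.4)/25 = 64.2°C, outside 56.5–63.7°C ✗ — fails.
P2 (27 nt, A=8 T=4 G=7 C=8): GC 15/27 = 55.6% ✓; longest run = 3 ✓; length 27 ✓; Tm = 64.9 + 41·(15 − 16.4)/27 = 62.8°C ✓ — passes.
P3 (26 nt, A=5 T=6 G=7 C=8): GC 15/26 = 57.7% ✓; longest run = 2 ✓; length 26 ✓; Tm = 64.9 + 41·(15 − 16.4)/26 = 62.7°C ✓ — passes.
P4 (25 nt, A=7 T=4 G=5 C=9): GC 14/25 = 56.0% ✓; longest run = 5 ✓; length 25 ✓; Tm = 64.9 + 41·(14 − 16.4)/25 = 61.0°C ✓ — passes.
P5 (20 nt, A=8 T=3 G=6 C=3): GC 9/20 = 45.0% ✓; longest run = 3 ✓; length 20 ✓; Tm = 64.9 + 41·(9 − 16.4)/20 = 49.7°C, outside 56.5–63.7°C ✗ — fails.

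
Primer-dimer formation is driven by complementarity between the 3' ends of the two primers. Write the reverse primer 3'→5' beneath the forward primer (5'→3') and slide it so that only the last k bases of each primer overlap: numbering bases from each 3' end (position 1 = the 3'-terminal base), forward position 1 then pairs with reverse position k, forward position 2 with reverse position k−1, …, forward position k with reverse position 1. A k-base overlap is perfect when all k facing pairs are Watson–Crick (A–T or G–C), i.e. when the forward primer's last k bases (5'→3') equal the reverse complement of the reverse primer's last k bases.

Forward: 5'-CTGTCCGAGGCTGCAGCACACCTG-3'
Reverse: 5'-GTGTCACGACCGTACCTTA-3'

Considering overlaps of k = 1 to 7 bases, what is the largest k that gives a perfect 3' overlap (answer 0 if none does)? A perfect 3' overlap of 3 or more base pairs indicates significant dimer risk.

Longest perfect overlap: 0 complementary base pairs; below the dimer-risk threshold (threshold 3).

Last 7 bases (5'→3') — forward …ACACCTG, reverse …TACCTTA.
Reverse complement of the reverse primer's last 7 bases: TAAGGTA; its first k bases are the reverse complement of the reverse primer's last k bases, so a perfect k-base overlap needs the forward primer's last k bases to equal them.
Comparing (forward last k vs required): k=1: G vs T ✗; k=2: TG vs TA ✗; k=3: CTG vs TAA ✗; k=4: CCTG vs TAAG ✗; k=5: ACCTG vs TAAGG ✗; k=6: CACCTG vs TAAGGT ✗; k=7: ACACCTG vs TAAGGTA ✗.
No overlap length from 1 to 7 is perfect, so the longest perfect 3' overlap is 0.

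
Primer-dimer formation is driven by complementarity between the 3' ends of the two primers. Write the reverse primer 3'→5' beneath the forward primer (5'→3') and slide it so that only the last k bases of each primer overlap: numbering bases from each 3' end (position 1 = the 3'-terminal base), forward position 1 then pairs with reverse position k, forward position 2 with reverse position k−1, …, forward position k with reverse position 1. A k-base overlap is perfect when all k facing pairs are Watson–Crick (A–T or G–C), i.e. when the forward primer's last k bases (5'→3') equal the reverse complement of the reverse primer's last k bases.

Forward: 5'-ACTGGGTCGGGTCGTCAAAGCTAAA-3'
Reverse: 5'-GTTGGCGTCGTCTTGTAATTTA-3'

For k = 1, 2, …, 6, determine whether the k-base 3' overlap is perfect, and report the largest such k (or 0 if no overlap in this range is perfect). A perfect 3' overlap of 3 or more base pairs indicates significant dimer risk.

Longest perfect overlap: 4 complementary base pairs; significant dimer risk (threshold 3).

Last 6 bases (5'→3') — forward …GCTAAA, reverse …AATTTA.
Reverse complement of the reverse primer's last 6 bases: TAAATT; its first k bases are the reverse complement of the reverse primer's last k bases, so a perfect k-base overlap needs the forward primer's last k bases to equal them.
Comparing (forward last k vs required): k=1: A vs T ✗; k=2: AA vs TA ✗; k=3: AAA vs TAA ✗; k=4: TAAA vs TAAA ✓; k=5: CTAAA vs TAAAT ✗; k=6: GCTAAA vs TAAATT ✗.
Only k = 4 is perfect, so the longest perfect 3' overlap is 4.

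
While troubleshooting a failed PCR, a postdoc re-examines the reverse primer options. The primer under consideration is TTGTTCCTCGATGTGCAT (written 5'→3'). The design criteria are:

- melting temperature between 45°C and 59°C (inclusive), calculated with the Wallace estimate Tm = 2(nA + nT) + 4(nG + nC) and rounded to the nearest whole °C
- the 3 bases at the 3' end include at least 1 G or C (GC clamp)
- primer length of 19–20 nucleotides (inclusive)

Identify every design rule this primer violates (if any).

Base counts: A=2, T=8, G=4, C=4 (length 18).
Tm: Tm = 2·10 + 4·8 = 52°C ✓
GC clamp: 3' end CAT has 1 G/C ✓
length: length 18, outside 19–20 ✗

Fails: length.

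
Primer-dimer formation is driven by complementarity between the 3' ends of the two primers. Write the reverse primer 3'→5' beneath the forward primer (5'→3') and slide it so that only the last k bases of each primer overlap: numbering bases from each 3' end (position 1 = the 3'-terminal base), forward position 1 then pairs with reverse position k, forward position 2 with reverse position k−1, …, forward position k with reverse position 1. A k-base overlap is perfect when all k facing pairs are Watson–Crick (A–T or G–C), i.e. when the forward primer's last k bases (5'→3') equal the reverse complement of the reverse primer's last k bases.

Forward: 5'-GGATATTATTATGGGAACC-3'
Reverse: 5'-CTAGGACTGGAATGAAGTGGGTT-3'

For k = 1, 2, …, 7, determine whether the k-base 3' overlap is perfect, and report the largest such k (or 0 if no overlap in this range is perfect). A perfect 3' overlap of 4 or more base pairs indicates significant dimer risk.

Longest perfect overlap: 4 complementary base pairs; significant dimer risk (threshold 4).

Last 7 bases (5'→3') — forward …GGGAACC, reverse …GTGGGTT.
Reverse complement of the reverse primer's last 7 bases: AACCCAC; its first k bases are the reverse complement of the reverse primer's last k bases, so a perfect k-base overlap needs the forward primer's last k bases to equal them.
Comparing (forward last k vs required): k=1: C vs A ✗; k=2: CC vs AA ✗; k=3: ACC vs AAC ✗; k=4: AACC vs AACC ✓; k=5: GAACC vs AACCC ✗; k=6: GGAACC vs AACCCA ✗; k=7: GGGAACC vs AACCCAC ✗.
Only k = 4 is perfect, so the longest perfect 3' overlap is 4.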